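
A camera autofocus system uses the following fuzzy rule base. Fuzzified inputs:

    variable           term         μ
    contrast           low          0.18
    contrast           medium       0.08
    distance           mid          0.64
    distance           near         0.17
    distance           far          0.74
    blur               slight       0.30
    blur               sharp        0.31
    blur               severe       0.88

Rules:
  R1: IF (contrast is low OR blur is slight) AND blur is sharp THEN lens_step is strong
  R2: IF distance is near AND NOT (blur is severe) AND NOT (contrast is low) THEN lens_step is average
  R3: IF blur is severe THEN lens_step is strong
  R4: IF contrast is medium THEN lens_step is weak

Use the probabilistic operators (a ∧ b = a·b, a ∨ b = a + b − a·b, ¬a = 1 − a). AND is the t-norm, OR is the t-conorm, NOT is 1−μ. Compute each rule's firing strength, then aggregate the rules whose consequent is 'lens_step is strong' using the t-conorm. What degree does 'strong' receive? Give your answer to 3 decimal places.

R1: (low=0.18 OR slight=0.30) = 0.4260; AND[a·b] with sharp=0.31 → w = 0.1321
R2: near=0.17, ¬severe=1−0.88=0.12, ¬low=1−0.18=0.82; AND[a·b] → w = 0.0167
R3: severe=0.88 → w = 0.8800
R4: medium=0.08 → w = 0.0800
Rules with consequent 'strong': {R1, R3} → strengths 0.1321, 0.8800
Aggregate via t-conorm [a + b − a·b]: 0.8958

0.896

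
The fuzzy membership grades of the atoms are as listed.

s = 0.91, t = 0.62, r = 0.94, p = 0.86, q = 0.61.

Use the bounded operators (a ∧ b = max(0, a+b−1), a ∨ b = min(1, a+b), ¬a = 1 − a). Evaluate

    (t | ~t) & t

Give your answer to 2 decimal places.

~t = 1 − 0.62 = 0.38
t | ~t = min(1, a+b) on (0.62, 0.38) = 1.00
(t | ~t) & t = max(0, a+b−1) on (1.00, 0.62) = 0.62

0.62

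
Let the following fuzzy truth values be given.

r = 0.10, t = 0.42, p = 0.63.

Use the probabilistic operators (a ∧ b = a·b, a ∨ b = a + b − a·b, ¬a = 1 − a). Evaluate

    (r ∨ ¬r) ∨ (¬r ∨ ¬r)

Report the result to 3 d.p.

0.999

¬r = 1 − 0.1000 = 0.9000
r ∨ ¬r = a + b − a·b on (0.1000, 0.9000) = 0.9100
¬r = 1 − 0.1000 = 0.9000
¬r = 1 − 0.1000 = 0.9000
¬r ∨ ¬r = a + b − a·b on (0.9000, 0.9000) = 0.9900
(r ∨ ¬r) ∨ (¬r ∨ ¬r) = a + b − a·b on (0.9100, 0.9900) = 0.9991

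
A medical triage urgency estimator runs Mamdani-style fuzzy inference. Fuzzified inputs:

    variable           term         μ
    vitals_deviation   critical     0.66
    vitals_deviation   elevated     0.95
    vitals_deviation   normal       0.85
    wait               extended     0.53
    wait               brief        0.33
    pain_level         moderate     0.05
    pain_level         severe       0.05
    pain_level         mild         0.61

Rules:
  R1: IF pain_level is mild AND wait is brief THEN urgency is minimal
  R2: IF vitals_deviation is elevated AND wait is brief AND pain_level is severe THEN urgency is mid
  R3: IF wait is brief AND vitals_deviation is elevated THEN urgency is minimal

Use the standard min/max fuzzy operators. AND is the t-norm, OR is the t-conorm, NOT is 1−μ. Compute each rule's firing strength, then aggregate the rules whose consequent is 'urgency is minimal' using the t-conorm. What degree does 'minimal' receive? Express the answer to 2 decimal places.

R1: mild=0.61, brief=0.33; AND[min(a, b)] → w = 0.33
R2: elevated=0.95, brief=0.33, severe=0.05; AND[min(a, b)] → w = 0.05
R3: brief=0.33, elevated=0.95; AND[min(a, b)] → w = 0.33
Rules with consequent 'minimal': {R1, R3} → strengths 0.33, 0.33
Aggregate via t-conorm [max(a, b)]: 0.33

0.33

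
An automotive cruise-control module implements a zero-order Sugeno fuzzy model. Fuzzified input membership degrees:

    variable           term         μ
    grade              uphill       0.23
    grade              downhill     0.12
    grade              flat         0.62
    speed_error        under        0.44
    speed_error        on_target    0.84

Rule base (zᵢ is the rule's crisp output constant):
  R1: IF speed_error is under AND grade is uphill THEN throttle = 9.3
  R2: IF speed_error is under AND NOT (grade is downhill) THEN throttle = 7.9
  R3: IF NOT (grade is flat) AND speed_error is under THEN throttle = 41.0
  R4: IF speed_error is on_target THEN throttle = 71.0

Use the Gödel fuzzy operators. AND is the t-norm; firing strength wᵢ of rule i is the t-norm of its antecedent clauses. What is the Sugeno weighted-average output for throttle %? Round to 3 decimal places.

R1 (z=9.3): under=0.44, uphill=0.23; AND[min(a, b)] → w = 0.23
R2 (z=7.9): under=0.44, ¬downhill=1−0.12=0.88; AND[min(a, b)] → w = 0.44
R3 (z=41.0): ¬flat=1−0.62=0.38, under=0.44; AND[min(a, b)] → w = 0.38
R4 (z=71.0): on_target=0.84 → w = 0.84
Weighted average = (0.23·9.3 + 0.44·7.9 + 0.38·41.0 + 0.84·71.0) / (0.23 + 0.44 + 0.38 + 0.84)
  = 80.8350 / 1.8900 = 42.770

42.770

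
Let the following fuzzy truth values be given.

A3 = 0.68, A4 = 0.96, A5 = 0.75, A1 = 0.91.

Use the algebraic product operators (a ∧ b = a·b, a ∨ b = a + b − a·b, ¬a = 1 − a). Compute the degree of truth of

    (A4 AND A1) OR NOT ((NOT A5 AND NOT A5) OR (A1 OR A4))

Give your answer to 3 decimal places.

0.874

A4 AND A1 = a·b on (0.9600, 0.9100) = 0.8736
NOT A5 = 1 − 0.7500 = 0.2500
NOT A5 = 1 − 0.7500 = 0.2500
NOT A5 AND NOT A5 = a·b on (0.2500, 0.2500) = 0.0625
A1 OR A4 = a + b − a·b on (0.9100, 0.9600) = 0.9964
(NOT A5 AND NOT A5) OR (A1 OR A4) = a + b − a·b on (0.0625, 0.9964) = 0.9966
NOT ((NOT A5 AND NOT A5) OR (A1 OR A4)) = 1 − 0.9966 = 0.0034
(A4 AND A1) OR NOT ((NOT A5 AND NOT A5) OR (A1 OR A4)) = a + b − a·b on (0.8736, 0.0034) = 0.8740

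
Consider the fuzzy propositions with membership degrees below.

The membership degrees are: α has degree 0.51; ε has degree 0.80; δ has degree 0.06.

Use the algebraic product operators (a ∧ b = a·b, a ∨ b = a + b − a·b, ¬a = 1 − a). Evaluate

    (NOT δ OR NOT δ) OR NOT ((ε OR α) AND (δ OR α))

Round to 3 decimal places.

NOT δ = 1 − 0.0600 = 0.9400
NOT δ = 1 − 0.0600 = 0.9400
NOT δ OR NOT δ = a + b − a·b on (0.9400, 0.9400) = 0.9964
ε OR α = a + b − a·b on (0.8000, 0.5100) = 0.9020
δ OR α = a + b − a·b on (0.0600, 0.5100) = 0.5394
(ε OR α) AND (δ OR α) = a·b on (0.9020, 0.5394) = 0.4865
NOT ((ε OR α) AND (δ OR α)) = 1 − 0.4865 = 0.5135
(NOT δ OR NOT δ) OR NOT ((ε OR α) AND (δ OR α)) = a + b − a·b on (0.9964, 0.5135) = 0.9982

0.998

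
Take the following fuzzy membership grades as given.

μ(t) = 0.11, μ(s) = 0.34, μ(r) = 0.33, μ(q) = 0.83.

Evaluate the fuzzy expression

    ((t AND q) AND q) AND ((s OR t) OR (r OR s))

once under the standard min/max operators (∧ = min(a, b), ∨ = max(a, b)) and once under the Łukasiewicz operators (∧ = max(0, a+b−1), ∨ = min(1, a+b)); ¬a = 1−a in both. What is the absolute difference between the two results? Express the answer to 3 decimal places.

0.110

Under standard min/max:
  t AND q = min(a, b) on (0.11, 0.83) = 0.11
  (t AND q) AND q = min(a, b) on (0.11, 0.83) = 0.11
  s OR t = max(a, b) on (0.34, 0.11) = 0.34
  r OR s = max(a, b) on (0.33, 0.34) = 0.34
  (s OR t) OR (r OR s) = max(a, b) on (0.34, 0.34) = 0.34
  ((t AND q) AND q) AND ((s OR t) OR (r OR s)) = min(a, b) on (0.11, 0.34) = 0.11
  → value = 0.1100
Under Łukasiewicz:
  t AND q = max(0, a+b−1) on (0.11, 0.83) = 0.00
  (t AND q) AND q = max(0, a+b−1) on (0.00, 0.83) = 0.00
  s OR t = min(1, a+b) on (0.34, 0.11) = 0.45
  r OR s = min(1, a+b) on (0.33, 0.34) = 0.67
  (s OR t) OR (r OR s) = min(1, a+b) on (0.45, 0.67) = 1.00
  ((t AND q) AND q) AND ((s OR t) OR (r OR s)) = max(0, a+b−1) on (0.00, 1.00) = 0.00
  → value = 0.0000
|0.1100 − 0.0000| = 0.110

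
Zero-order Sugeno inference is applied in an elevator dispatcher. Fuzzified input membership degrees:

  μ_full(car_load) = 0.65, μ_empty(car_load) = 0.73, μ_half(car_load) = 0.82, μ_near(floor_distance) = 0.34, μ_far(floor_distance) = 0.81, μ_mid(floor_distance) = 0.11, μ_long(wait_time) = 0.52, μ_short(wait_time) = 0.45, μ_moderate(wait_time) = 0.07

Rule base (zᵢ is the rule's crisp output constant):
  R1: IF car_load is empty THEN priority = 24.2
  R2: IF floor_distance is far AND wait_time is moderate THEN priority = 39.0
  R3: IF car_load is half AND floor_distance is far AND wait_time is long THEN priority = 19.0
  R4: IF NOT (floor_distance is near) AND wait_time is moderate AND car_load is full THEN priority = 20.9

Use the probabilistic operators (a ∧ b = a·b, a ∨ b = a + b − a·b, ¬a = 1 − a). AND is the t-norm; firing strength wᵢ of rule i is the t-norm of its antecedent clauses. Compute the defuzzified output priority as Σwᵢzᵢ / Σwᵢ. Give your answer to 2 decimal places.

23.29

R1 (z=24.2): empty=0.73 → w = 0.7300
R2 (z=39.0): far=0.81, moderate=0.07; AND[a·b] → w = 0.0567
R3 (z=19.0): half=0.82, far=0.81, long=0.52; AND[a·b] → w = 0.3454
R4 (z=20.9): ¬near=1−0.34=0.66, moderate=0.07, full=0.65; AND[a·b] → w = 0.0300
Weighted average = (0.7300·24.2 + 0.0567·39.0 + 0.3454·19.0 + 0.0300·20.9) / (0.7300 + 0.0567 + 0.3454 + 0.0300)
  = 27.0672 / 1.1621 = 23.29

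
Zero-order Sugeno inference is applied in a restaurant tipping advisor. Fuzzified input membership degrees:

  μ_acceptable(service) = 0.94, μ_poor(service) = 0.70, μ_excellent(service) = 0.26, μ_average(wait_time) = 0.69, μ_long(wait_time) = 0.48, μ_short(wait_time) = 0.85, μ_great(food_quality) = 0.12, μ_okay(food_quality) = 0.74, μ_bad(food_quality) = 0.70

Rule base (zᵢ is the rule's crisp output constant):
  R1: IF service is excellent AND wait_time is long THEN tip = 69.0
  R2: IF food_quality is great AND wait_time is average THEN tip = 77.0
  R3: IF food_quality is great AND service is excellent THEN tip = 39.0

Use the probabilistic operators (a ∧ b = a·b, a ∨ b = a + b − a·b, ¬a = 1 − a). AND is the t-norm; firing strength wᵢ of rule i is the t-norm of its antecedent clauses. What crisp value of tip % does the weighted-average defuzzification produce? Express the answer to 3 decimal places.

67.854

R1 (z=69.0): excellent=0.26, long=0.48; AND[a·b] → w = 0.1248
R2 (z=77.0): great=0.12, average=0.69; AND[a·b] → w = 0.0828
R3 (z=39.0): great=0.12, excellent=0.26; AND[a·b] → w = 0.0312
Weighted average = (0.1248·69.0 + 0.0828·77.0 + 0.0312·39.0) / (0.1248 + 0.0828 + 0.0312)
  = 16.2036 / 0.2388 = 67.854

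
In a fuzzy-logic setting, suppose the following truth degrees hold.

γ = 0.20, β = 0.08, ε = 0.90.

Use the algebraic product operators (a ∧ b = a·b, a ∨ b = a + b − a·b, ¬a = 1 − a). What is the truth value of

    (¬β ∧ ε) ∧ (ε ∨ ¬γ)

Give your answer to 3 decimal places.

0.811

¬β = 1 − 0.0800 = 0.9200
¬β ∧ ε = a·b on (0.9200, 0.9000) = 0.8280
¬γ = 1 − 0.2000 = 0.8000
ε ∨ ¬γ = a + b − a·b on (0.9000, 0.8000) = 0.9800
(¬β ∧ ε) ∧ (ε ∨ ¬γ) = a·b on (0.8280, 0.9800) = 0.8114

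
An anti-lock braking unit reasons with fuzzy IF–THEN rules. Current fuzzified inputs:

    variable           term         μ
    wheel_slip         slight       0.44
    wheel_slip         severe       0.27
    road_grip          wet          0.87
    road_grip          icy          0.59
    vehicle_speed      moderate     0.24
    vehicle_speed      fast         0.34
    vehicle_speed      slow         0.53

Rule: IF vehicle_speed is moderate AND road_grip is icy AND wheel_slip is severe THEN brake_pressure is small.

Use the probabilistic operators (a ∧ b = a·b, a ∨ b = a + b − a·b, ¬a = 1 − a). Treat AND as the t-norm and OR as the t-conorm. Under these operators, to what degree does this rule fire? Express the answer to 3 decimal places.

firing strength: moderate=0.24, icy=0.59, severe=0.27; AND[a·b] → w = 0.0382

0.038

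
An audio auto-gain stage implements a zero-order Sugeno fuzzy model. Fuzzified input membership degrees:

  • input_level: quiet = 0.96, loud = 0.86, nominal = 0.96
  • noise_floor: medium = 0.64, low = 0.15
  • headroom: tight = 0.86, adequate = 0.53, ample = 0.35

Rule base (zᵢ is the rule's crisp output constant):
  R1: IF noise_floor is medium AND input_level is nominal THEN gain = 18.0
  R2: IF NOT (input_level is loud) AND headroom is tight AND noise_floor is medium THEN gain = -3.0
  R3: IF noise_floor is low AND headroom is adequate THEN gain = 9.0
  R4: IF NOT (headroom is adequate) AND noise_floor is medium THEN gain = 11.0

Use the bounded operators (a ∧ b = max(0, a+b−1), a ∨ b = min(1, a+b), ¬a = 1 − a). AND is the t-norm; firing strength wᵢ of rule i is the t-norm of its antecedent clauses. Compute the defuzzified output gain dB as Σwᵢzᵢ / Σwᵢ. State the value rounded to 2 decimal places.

R1 (z=18.0): medium=0.64, nominal=0.96; AND[max(0, a+b−1)] → w = 0.60
R2 (z=-3.0): ¬loud=1−0.86=0.14, tight=0.86, medium=0.64; AND[max(0, a+b−1)] → w = 0.00
R3 (z=9.0): low=0.15, adequate=0.53; AND[max(0, a+b−1)] → w = 0.00
R4 (z=11.0): ¬adequate=1−0.53=0.47, medium=0.64; AND[max(0, a+b−1)] → w = 0.11
Weighted average = (0.60·18.0 + 0.00·-3.0 + 0.00·9.0 + 0.11·11.0) / (0.60 + 0.00 + 0.00 + 0.11)
  = 12.0100 / 0.7100 = 16.92

16.92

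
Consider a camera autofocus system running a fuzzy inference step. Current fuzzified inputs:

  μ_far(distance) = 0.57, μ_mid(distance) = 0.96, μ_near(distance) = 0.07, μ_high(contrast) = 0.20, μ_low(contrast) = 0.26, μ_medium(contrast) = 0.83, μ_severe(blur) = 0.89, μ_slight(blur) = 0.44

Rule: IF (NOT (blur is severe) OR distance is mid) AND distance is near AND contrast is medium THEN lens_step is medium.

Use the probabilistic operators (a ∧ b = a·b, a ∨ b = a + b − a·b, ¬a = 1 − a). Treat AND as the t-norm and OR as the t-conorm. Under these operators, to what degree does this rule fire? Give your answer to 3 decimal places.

0.056

firing strength: (¬severe=1−0.89=0.11 OR mid=0.96) = 0.9644; AND[a·b] with near=0.07, medium=0.83 → w = 0.0560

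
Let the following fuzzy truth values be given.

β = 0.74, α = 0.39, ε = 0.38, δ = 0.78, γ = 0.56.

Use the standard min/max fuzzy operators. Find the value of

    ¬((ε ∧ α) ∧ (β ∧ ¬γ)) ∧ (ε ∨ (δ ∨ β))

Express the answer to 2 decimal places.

0.62

ε ∧ α = min(a, b) on (0.38, 0.39) = 0.38
¬γ = 1 − 0.56 = 0.44
β ∧ ¬γ = min(a, b) on (0.74, 0.44) = 0.44
(ε ∧ α) ∧ (β ∧ ¬γ) = min(a, b) on (0.38, 0.44) = 0.38
¬((ε ∧ α) ∧ (β ∧ ¬γ)) = 1 − 0.38 = 0.62
δ ∨ β = max(a, b) on (0.78, 0.74) = 0.78
ε ∨ (δ ∨ β) = max(a, b) on (0.38, 0.78) = 0.78
¬((ε ∧ α) ∧ (β ∧ ¬γ)) ∧ (ε ∨ (δ ∨ β)) = min(a, b) on (0.62, 0.78) = 0.62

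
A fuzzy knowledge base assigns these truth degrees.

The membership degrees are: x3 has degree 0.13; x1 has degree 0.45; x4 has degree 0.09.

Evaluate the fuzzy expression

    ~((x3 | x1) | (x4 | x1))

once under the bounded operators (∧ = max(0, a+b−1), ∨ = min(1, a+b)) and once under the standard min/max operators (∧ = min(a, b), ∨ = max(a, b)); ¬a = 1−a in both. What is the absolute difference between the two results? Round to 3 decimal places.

Under bounded:
  x3 | x1 = min(1, a+b) on (0.13, 0.45) = 0.58
  x4 | x1 = min(1, a+b) on (0.09, 0.45) = 0.54
  (x3 | x1) | (x4 | x1) = min(1, a+b) on (0.58, 0.54) = 1.00
  ~((x3 | x1) | (x4 | x1)) = 1 − 1.00 = 0.00
  → value = 0.0000
Under standard min/max:
  x3 | x1 = max(a, b) on (0.13, 0.45) = 0.45
  x4 | x1 = max(a, b) on (0.09, 0.45) = 0.45
  (x3 | x1) | (x4 | x1) = max(a, b) on (0.45, 0.45) = 0.45
  ~((x3 | x1) | (x4 | x1)) = 1 − 0.45 = 0.55
  → value = 0.5500
|0.0000 − 0.5500| = 0.550

0.550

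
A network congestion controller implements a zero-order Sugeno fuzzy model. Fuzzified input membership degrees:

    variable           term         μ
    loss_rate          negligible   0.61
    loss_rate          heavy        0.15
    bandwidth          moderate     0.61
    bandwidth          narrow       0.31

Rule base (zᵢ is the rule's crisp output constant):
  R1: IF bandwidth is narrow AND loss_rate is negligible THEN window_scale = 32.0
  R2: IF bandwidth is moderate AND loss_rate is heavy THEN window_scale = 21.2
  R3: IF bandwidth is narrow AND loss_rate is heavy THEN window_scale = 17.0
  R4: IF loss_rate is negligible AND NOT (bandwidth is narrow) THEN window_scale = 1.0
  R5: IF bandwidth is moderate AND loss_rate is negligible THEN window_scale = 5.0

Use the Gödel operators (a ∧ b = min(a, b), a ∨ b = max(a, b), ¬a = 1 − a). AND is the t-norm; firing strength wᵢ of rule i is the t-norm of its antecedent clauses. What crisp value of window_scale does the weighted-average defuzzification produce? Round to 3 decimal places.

R1 (z=32.0): narrow=0.31, negligible=0.61; AND[min(a, b)] → w = 0.31
R2 (z=21.2): moderate=0.61, heavy=0.15; AND[min(a, b)] → w = 0.15
R3 (z=17.0): narrow=0.31, heavy=0.15; AND[min(a, b)] → w = 0.15
R4 (z=1.0): negligible=0.61, ¬narrow=1−0.31=0.69; AND[min(a, b)] → w = 0.61
R5 (z=5.0): moderate=0.61, negligible=0.61; AND[min(a, b)] → w = 0.61
Weighted average = (0.31·32.0 + 0.15·21.2 + 0.15·17.0 + 0.61·1.0 + 0.61·5.0) / (0.31 + 0.15 + 0.15 + 0.61 + 0.61)
  = 19.3100 / 1.8300 = 10.552

10.552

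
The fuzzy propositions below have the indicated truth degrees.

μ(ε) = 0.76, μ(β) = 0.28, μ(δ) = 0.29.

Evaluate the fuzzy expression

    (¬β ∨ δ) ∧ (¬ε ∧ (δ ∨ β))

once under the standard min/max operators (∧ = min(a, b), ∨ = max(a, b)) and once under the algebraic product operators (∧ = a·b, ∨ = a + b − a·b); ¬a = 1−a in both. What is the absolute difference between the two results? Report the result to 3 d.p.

Under standard min/max:
  ¬β = 1 − 0.28 = 0.72
  ¬β ∨ δ = max(a, b) on (0.72, 0.29) = 0.72
  ¬ε = 1 − 0.76 = 0.24
  δ ∨ β = max(a, b) on (0.29, 0.28) = 0.29
  ¬ε ∧ (δ ∨ β) = min(a, b) on (0.24, 0.29) = 0.24
  (¬β ∨ δ) ∧ (¬ε ∧ (δ ∨ β)) = min(a, b) on (0.72, 0.24) = 0.24
  → value = 0.2400
Under algebraic product:
  ¬β = 1 − 0.2800 = 0.7200
  ¬β ∨ δ = a + b − a·b on (0.7200, 0.2900) = 0.8012
  ¬ε = 1 − 0.7600 = 0.2400
  δ ∨ β = a + b − a·b on (0.2900, 0.2800) = 0.4888
  ¬ε ∧ (δ ∨ β) = a·b on (0.2400, 0.4888) = 0.1173
  (¬β ∨ δ) ∧ (¬ε ∧ (δ ∨ β)) = a·b on (0.8012, 0.1173) = 0.0940
  → value = 0.0940
|0.2400 − 0.0940| = 0.146

0.146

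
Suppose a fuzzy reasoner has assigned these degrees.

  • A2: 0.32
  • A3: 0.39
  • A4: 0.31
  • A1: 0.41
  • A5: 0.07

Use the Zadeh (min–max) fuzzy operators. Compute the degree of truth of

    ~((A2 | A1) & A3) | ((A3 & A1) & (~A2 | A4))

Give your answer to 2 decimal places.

0.61

A2 | A1 = max(a, b) on (0.32, 0.41) = 0.41
(A2 | A1) & A3 = min(a, b) on (0.41, 0.39) = 0.39
~((A2 | A1) & A3) = 1 − 0.39 = 0.61
A3 & A1 = min(a, b) on (0.39, 0.41) = 0.39
~A2 = 1 − 0.32 = 0.68
~A2 | A4 = max(a, b) on (0.68, 0.31) = 0.68
(A3 & A1) & (~A2 | A4) = min(a, b) on (0.39, 0.68) = 0.39
~((A2 | A1) & A3) | ((A3 & A1) & (~A2 | A4)) = max(a, b) on (0.61, 0.39) = 0.61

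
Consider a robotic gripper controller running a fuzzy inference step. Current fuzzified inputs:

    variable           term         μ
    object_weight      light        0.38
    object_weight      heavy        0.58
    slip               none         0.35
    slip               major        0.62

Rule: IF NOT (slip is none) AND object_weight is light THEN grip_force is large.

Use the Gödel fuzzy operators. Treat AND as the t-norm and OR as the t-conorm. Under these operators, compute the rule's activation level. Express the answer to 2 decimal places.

firing strength: ¬none=1−0.35=0.65, light=0.38; AND[min(a, b)] → w = 0.38

0.38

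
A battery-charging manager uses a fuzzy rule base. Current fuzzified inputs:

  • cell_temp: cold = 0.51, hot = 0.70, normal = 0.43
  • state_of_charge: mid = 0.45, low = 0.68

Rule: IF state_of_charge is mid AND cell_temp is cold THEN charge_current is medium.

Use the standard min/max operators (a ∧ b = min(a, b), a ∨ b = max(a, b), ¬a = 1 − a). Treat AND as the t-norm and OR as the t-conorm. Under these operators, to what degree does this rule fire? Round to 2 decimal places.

firing strength: mid=0.45, cold=0.51; AND[min(a, b)] → w = 0.45

0.45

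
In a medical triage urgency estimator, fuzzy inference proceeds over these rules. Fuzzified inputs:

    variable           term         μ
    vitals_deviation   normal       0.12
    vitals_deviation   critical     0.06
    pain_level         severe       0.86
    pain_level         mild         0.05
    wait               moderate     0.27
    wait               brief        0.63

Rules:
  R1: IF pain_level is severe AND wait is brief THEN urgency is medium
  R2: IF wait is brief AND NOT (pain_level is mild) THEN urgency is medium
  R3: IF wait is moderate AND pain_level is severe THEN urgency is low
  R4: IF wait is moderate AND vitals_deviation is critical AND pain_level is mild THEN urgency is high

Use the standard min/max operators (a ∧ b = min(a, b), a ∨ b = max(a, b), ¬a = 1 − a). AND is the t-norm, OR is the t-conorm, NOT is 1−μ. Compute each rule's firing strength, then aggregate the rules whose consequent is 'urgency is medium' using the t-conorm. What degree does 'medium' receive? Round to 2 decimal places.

R1: severe=0.86, brief=0.63; AND[min(a, b)] → w = 0.63
R2: brief=0.63, ¬mild=1−0.05=0.95; AND[min(a, b)] → w = 0.63
R3: moderate=0.27, severe=0.86; AND[min(a, b)] → w = 0.27
R4: moderate=0.27, critical=0.06, mild=0.05; AND[min(a, b)] → w = 0.05
Rules with consequent 'medium': {R1, R2} → strengths 0.63, 0.63
Aggregate via t-conorm [max(a, b)]: 0.63

0.63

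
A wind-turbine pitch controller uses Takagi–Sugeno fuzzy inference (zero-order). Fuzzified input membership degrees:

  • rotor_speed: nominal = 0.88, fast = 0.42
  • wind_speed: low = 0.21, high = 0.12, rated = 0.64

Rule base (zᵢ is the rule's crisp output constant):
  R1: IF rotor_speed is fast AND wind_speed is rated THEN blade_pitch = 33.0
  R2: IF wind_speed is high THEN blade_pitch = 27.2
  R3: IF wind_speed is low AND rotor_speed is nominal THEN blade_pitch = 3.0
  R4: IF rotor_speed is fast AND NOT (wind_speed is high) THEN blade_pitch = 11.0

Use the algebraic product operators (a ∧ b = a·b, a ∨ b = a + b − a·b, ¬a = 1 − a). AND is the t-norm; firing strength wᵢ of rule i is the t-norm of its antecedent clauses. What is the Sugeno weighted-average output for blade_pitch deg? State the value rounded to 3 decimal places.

R1 (z=33.0): fast=0.42, rated=0.64; AND[a·b] → w = 0.2688
R2 (z=27.2): high=0.12 → w = 0.1200
R3 (z=3.0): low=0.21, nominal=0.88; AND[a·b] → w = 0.1848
R4 (z=11.0): fast=0.42, ¬high=1−0.12=0.88; AND[a·b] → w = 0.3696
Weighted average = (0.2688·33.0 + 0.1200·27.2 + 0.1848·3.0 + 0.3696·11.0) / (0.2688 + 0.1200 + 0.1848 + 0.3696)
  = 16.7544 / 0.9432 = 17.763

17.763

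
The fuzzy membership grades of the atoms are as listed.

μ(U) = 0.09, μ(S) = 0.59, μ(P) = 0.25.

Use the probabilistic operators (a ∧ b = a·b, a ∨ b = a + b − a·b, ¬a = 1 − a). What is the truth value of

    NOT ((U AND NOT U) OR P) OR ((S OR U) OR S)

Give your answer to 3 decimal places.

0.952

NOT U = 1 − 0.0900 = 0.9100
U AND NOT U = a·b on (0.0900, 0.9100) = 0.0819
(U AND NOT U) OR P = a + b − a·b on (0.0819, 0.2500) = 0.3114
NOT ((U AND NOT U) OR P) = 1 − 0.3114 = 0.6886
S OR U = a + b − a·b on (0.5900, 0.0900) = 0.6269
(S OR U) OR S = a + b − a·b on (0.6269, 0.5900) = 0.8470
NOT ((U AND NOT U) OR P) OR ((S OR U) OR S) = a + b − a·b on (0.6886, 0.8470) = 0.9524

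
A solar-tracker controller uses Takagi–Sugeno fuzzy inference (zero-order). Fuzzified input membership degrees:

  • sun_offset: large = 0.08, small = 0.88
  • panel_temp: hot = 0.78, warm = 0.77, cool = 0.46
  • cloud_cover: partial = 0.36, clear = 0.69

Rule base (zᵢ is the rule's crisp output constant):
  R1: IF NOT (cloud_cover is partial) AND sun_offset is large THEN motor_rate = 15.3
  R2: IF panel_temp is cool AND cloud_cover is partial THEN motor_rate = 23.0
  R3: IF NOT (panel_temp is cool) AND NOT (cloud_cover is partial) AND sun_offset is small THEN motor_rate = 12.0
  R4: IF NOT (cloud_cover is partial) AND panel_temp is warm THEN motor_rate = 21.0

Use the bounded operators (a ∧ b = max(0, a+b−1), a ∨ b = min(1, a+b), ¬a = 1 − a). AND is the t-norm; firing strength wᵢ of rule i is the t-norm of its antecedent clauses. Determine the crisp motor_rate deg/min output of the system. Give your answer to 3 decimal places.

19.851

R1 (z=15.3): ¬partial=1−0.36=0.64, large=0.08; AND[max(0, a+b−1)] → w = 0.00
R2 (z=23.0): cool=0.46, partial=0.36; AND[max(0, a+b−1)] → w = 0.00
R3 (z=12.0): ¬cool=1−0.46=0.54, ¬partial=1−0.36=0.64, small=0.88; AND[max(0, a+b−1)] → w = 0.06
R4 (z=21.0): ¬partial=1−0.36=0.64, warm=0.77; AND[max(0, a+b−1)] → w = 0.41
Weighted average = (0.00·15.3 + 0.00·23.0 + 0.06·12.0 + 0.41·21.0) / (0.00 + 0.00 + 0.06 + 0.41)
  = 9.3300 / 0.4700 = 19.851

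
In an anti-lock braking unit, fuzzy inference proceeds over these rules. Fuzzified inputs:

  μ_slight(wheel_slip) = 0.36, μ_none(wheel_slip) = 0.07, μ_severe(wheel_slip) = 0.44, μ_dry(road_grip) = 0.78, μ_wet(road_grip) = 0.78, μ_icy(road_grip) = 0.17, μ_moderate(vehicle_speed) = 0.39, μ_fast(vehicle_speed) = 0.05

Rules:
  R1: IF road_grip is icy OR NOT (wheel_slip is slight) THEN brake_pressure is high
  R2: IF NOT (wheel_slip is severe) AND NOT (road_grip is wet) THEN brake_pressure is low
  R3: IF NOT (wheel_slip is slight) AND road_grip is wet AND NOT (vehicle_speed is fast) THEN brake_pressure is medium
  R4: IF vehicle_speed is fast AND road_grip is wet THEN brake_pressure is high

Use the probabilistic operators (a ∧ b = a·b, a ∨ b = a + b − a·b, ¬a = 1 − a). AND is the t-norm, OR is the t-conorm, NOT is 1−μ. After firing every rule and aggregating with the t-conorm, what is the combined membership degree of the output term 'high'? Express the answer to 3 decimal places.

R1: icy=0.17, ¬slight=1−0.36=0.64; OR[a + b − a·b] → w = 0.7012
R2: ¬severe=1−0.44=0.56, ¬wet=1−0.78=0.22; AND[a·b] → w = 0.1232
R3: ¬slight=1−0.36=0.64, wet=0.78, ¬fast=1−0.05=0.95; AND[a·b] → w = 0.4742
R4: fast=0.05, wet=0.78; AND[a·b] → w = 0.0390
Rules with consequent 'high': {R1, R4} → strengths 0.7012, 0.0390
Aggregate via t-conorm [a + b − a·b]: 0.7129

0.713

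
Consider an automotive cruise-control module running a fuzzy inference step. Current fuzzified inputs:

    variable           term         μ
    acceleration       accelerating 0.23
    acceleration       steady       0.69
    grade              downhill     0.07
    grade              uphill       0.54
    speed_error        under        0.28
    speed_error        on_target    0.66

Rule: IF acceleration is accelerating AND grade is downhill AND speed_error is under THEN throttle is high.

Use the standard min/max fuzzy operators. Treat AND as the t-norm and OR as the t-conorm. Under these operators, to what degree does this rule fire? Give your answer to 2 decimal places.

0.07

firing strength: accelerating=0.23, downhill=0.07, under=0.28; AND[min(a, b)] → w = 0.07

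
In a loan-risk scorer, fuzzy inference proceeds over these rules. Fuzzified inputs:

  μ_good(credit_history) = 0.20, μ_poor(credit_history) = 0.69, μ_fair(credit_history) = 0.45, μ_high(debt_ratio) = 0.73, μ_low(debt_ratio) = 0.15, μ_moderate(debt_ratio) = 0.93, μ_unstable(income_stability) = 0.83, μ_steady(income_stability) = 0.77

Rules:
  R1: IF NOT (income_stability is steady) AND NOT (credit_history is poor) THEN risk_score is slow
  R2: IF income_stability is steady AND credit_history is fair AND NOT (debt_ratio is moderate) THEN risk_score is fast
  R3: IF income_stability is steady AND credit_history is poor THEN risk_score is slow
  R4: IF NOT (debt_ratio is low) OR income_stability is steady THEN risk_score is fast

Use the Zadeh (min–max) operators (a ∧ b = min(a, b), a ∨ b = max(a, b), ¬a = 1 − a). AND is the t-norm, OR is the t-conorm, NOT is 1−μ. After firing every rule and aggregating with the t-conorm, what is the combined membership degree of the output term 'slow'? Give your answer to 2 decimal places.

0.69

R1: ¬steady=1−0.77=0.23, ¬poor=1−0.69=0.31; AND[min(a, b)] → w = 0.23
R2: steady=0.77, fair=0.45, ¬moderate=1−0.93=0.07; AND[min(a, b)] → w = 0.07
R3: steady=0.77, poor=0.69; AND[min(a, b)] → w = 0.69
R4: ¬low=1−0.15=0.85, steady=0.77; OR[max(a, b)] → w = 0.85
Rules with consequent 'slow': {R1, R3} → strengths 0.23, 0.69
Aggregate via t-conorm [max(a, b)]: 0.69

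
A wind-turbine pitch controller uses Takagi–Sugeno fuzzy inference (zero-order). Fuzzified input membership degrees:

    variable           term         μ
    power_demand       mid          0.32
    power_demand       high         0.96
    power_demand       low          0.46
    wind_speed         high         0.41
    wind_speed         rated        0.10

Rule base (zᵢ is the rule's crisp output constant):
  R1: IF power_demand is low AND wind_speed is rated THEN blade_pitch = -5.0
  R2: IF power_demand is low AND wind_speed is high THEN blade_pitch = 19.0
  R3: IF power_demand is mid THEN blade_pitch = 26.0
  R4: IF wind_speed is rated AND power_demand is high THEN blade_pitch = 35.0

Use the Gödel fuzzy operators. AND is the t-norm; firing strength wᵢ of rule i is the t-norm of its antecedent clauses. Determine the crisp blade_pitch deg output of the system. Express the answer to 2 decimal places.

R1 (z=-5.0): low=0.46, rated=0.10; AND[min(a, b)] → w = 0.10
R2 (z=19.0): low=0.46, high=0.41; AND[min(a, b)] → w = 0.41
R3 (z=26.0): mid=0.32 → w = 0.32
R4 (z=35.0): rated=0.10, high=0.96; AND[min(a, b)] → w = 0.10
Weighted average = (0.10·-5.0 + 0.41·19.0 + 0.32·26.0 + 0.10·35.0) / (0.10 + 0.41 + 0.32 + 0.10)
  = 19.1100 / 0.9300 = 20.55

20.55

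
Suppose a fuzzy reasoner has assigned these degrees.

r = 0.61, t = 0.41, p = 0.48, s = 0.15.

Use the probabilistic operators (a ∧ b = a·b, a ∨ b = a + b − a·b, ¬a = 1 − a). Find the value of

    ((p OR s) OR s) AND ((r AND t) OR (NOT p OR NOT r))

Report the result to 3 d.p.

0.487

p OR s = a + b − a·b on (0.4800, 0.1500) = 0.5580
(p OR s) OR s = a + b − a·b on (0.5580, 0.1500) = 0.6243
r AND t = a·b on (0.6100, 0.4100) = 0.2501
NOT p = 1 − 0.4800 = 0.5200
NOT r = 1 − 0.6100 = 0.3900
NOT p OR NOT r = a + b − a·b on (0.5200, 0.3900) = 0.7072
(r AND t) OR (NOT p OR NOT r) = a + b − a·b on (0.2501, 0.7072) = 0.7804
((p OR s) OR s) AND ((r AND t) OR (NOT p OR NOT r)) = a·b on (0.6243, 0.7804) = 0.4872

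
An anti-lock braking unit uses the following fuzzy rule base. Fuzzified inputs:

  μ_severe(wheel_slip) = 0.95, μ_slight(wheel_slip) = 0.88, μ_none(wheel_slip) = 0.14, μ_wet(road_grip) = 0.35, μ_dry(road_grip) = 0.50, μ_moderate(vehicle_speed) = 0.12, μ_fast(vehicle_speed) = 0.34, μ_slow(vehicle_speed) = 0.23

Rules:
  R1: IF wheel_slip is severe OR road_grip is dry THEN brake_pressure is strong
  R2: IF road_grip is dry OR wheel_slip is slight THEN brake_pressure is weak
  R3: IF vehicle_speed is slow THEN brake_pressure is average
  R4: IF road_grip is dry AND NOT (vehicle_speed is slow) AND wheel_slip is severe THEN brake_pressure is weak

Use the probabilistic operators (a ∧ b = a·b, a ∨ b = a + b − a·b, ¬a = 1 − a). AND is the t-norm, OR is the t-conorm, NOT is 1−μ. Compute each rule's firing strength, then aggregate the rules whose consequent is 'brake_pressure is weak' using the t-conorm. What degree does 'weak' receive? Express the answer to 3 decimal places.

0.962

R1: severe=0.95, dry=0.50; OR[a + b − a·b] → w = 0.9750
R2: dry=0.50, slight=0.88; OR[a + b − a·b] → w = 0.9400
R3: slow=0.23 → w = 0.2300
R4: dry=0.50, ¬slow=1−0.23=0.77, severe=0.95; AND[a·b] → w = 0.3657
Rules with consequent 'weak': {R2, R4} → strengths 0.9400, 0.3657
Aggregate via t-conorm [a + b − a·b]: 0.9619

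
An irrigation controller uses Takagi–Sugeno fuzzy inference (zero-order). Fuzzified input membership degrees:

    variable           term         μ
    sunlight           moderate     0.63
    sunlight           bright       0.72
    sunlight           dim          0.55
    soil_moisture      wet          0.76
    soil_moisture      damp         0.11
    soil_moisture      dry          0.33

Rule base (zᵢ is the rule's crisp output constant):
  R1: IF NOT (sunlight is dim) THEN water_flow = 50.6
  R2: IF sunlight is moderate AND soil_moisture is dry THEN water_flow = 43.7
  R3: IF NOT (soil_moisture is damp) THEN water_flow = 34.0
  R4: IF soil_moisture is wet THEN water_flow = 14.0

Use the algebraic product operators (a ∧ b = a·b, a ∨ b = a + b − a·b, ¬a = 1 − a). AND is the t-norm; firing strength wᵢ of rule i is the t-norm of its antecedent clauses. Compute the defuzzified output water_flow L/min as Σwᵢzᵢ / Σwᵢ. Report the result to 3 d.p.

31.524

R1 (z=50.6): ¬dim=1−0.55=0.45 → w = 0.4500
R2 (z=43.7): moderate=0.63, dry=0.33; AND[a·b] → w = 0.2079
R3 (z=34.0): ¬damp=1−0.11=0.89 → w = 0.8900
R4 (z=14.0): wet=0.76 → w = 0.7600
Weighted average = (0.4500·50.6 + 0.2079·43.7 + 0.8900·34.0 + 0.7600·14.0) / (0.4500 + 0.2079 + 0.8900 + 0.7600)
  = 72.7552 / 2.3079 = 31.524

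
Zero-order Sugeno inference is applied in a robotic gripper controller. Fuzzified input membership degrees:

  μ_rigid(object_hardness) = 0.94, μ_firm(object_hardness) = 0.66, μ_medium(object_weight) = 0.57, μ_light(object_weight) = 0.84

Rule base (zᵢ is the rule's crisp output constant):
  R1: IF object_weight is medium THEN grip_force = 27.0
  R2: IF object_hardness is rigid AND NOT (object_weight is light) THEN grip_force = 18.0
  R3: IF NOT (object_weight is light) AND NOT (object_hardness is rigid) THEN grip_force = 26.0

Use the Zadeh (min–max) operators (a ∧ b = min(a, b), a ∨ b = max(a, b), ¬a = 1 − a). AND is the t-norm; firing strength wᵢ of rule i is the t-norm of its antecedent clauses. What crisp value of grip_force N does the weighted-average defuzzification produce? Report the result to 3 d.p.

25.101

R1 (z=27.0): medium=0.57 → w = 0.57
R2 (z=18.0): rigid=0.94, ¬light=1−0.84=0.16; AND[min(a, b)] → w = 0.16
R3 (z=26.0): ¬light=1−0.84=0.16, ¬rigid=1−0.94=0.06; AND[min(a, b)] → w = 0.06
Weighted average = (0.57·27.0 + 0.16·18.0 + 0.06·26.0) / (0.57 + 0.16 + 0.06)
  = 19.8300 / 0.7900 = 25.101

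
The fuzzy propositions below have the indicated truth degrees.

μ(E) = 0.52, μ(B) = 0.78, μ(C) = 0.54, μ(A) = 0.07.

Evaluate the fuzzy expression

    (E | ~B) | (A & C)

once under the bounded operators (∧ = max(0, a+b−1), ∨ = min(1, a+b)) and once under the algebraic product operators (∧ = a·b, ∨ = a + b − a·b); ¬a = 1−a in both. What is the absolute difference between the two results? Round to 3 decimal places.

Under bounded:
  ~B = 1 − 0.78 = 0.22
  E | ~B = min(1, a+b) on (0.52, 0.22) = 0.74
  A & C = max(0, a+b−1) on (0.07, 0.54) = 0.00
  (E | ~B) | (A & C) = min(1, a+b) on (0.74, 0.00) = 0.74
  → value = 0.7400
Under algebraic product:
  ~B = 1 − 0.7800 = 0.2200
  E | ~B = a + b − a·b on (0.5200, 0.2200) = 0.6256
  A & C = a·b on (0.0700, 0.5400) = 0.0378
  (E | ~B) | (A & C) = a + b − a·b on (0.6256, 0.0378) = 0.6398
  → value = 0.6398
|0.7400 − 0.6398| = 0.100

0.100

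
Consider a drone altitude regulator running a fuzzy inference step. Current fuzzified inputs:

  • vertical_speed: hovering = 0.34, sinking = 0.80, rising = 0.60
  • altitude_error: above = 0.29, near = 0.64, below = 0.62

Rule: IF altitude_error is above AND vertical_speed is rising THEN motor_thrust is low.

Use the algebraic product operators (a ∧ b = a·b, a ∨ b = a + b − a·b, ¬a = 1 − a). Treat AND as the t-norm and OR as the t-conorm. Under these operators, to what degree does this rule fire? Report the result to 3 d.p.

0.174

firing strength: above=0.29, rising=0.60; AND[a·b] → w = 0.1740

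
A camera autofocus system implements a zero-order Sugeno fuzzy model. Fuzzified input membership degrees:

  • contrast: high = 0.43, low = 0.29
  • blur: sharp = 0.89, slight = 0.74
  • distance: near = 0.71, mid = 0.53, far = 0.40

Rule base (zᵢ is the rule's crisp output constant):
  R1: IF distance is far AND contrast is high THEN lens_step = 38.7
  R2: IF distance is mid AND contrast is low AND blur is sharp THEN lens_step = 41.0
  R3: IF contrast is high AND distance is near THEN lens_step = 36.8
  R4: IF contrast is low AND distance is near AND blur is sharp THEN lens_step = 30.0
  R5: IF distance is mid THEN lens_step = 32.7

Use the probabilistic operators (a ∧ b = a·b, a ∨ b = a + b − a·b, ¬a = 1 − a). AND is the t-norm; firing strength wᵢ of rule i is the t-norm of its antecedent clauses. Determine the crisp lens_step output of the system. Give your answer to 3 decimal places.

R1 (z=38.7): far=0.40, high=0.43; AND[a·b] → w = 0.1720
R2 (z=41.0): mid=0.53, low=0.29, sharp=0.89; AND[a·b] → w = 0.1368
R3 (z=36.8): high=0.43, near=0.71; AND[a·b] → w = 0.3053
R4 (z=30.0): low=0.29, near=0.71, sharp=0.89; AND[a·b] → w = 0.1833
R5 (z=32.7): mid=0.53 → w = 0.5300
Weighted average = (0.1720·38.7 + 0.1368·41.0 + 0.3053·36.8 + 0.1833·30.0 + 0.5300·32.7) / (0.1720 + 0.1368 + 0.3053 + 0.1833 + 0.5300)
  = 46.3285 / 1.3273 = 34.903

34.903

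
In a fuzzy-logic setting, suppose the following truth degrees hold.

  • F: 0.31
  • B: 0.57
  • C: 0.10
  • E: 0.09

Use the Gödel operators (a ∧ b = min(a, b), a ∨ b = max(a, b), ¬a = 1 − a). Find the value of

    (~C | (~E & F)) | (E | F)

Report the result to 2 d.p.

0.90

~C = 1 − 0.10 = 0.90
~E = 1 − 0.09 = 0.91
~E & F = min(a, b) on (0.91, 0.31) = 0.31
~C | (~E & F) = max(a, b) on (0.90, 0.31) = 0.90
E | F = max(a, b) on (0.09, 0.31) = 0.31
(~C | (~E & F)) | (E | F) = max(a, b) on (0.90, 0.31) = 0.90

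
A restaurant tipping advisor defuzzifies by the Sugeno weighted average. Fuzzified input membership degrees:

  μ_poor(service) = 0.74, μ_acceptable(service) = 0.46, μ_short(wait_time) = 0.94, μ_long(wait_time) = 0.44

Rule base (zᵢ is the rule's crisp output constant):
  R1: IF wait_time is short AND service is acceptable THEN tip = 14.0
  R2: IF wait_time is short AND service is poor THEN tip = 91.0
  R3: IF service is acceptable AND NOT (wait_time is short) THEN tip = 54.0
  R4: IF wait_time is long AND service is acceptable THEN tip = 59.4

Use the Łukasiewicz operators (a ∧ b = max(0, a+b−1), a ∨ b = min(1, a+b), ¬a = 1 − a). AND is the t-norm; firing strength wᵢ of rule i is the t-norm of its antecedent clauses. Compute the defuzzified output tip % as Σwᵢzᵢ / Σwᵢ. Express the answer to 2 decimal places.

62.48

R1 (z=14.0): short=0.94, acceptable=0.46; AND[max(0, a+b−1)] → w = 0.40
R2 (z=91.0): short=0.94, poor=0.74; AND[max(0, a+b−1)] → w = 0.68
R3 (z=54.0): acceptable=0.46, ¬short=1−0.94=0.06; AND[max(0, a+b−1)] → w = 0.00
R4 (z=59.4): long=0.44, acceptable=0.46; AND[max(0, a+b−1)] → w = 0.00
Weighted average = (0.40·14.0 + 0.68·91.0 + 0.00·54.0 + 0.00·59.4) / (0.40 + 0.68 + 0.00 + 0.00)
  = 67.4800 / 1.0800 = 62.48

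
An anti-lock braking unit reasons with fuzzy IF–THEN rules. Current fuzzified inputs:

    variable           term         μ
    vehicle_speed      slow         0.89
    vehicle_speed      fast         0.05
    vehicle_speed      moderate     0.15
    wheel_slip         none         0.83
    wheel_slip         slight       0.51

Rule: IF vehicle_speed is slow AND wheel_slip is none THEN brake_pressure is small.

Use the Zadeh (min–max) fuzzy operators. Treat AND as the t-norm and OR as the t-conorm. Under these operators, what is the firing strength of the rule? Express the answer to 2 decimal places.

0.83

firing strength: slow=0.89, none=0.83; AND[min(a, b)] → w = 0.83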